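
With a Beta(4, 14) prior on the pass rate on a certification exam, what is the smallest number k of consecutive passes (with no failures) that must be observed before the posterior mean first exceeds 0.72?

After k passes and 0 failures the posterior is Beta(4+k, 14), with mean (4+k)/(4+14+k).
Set (4+k)/(18+k) > 0.72 and solve: k > (0.72·18 − 4)/(1 − 0.72) = 32.000.
The smallest integer exceeding 32.000 is 33, and checking k=33: (37)/(51) = 0.7255 > 0.72.

k = 33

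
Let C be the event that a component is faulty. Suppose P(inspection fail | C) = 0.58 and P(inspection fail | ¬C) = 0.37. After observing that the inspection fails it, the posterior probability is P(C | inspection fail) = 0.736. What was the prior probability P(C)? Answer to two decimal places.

P(C) = 0.64

In odds form, posterior odds = prior odds × likelihood ratio, so prior odds = posterior odds ÷ LR.
Posterior odds = 0.736/(1−0.736) = 2.7879. LR = 0.58/0.37 = 1.5676.
Prior odds = 2.7879/1.5676 = 1.7785, so P(C) = 1.7785/(1+1.7785) ≈ 0.64.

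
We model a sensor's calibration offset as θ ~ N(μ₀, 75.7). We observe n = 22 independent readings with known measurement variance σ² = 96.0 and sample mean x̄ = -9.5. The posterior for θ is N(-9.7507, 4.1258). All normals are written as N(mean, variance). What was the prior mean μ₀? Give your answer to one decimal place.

μ₀ = -14.1

With known observation variance, the Normal–Normal posterior has precision τ_n = τ₀ + n/σ² and mean μ_n = (τ₀μ₀ + (n/σ²)x̄)/τ_n.
Here τ₀ = 1/75.7 = 0.013210 and τ_data = 22/96.0 = 0.229167, so τ_n = 0.242377.
Rearranging for μ₀: μ₀ = (μ_n·τ_n − τ_data·x̄)/τ₀ = (-9.7507·0.242377 − 0.229167·-9.5) / 0.013210 = -0.186259/0.013210 ≈ -14.1.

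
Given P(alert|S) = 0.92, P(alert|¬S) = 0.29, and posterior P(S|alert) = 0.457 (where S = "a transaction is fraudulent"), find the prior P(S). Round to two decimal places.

Bayes' rule in odds form gives O(S|E) = O(S)·[P(E|S)/P(E|¬S)], hence O(S) = O(S|E)/LR.
Posterior odds = 0.457/(1−0.457) = 0.8416. LR = 0.92/0.29 = 3.1724.
Prior odds = 0.8416/3.1724 = 0.2653, so P(S) = 0.2653/(1+0.2653) ≈ 0.21.

P(S) = 0.21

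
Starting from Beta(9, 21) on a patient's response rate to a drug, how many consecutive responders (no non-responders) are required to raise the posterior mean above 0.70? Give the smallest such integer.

After k responders and 0 non-responders the posterior is Beta(9+k, 21), with mean (9+k)/(9+21+k).
Set (9+k)/(30+k) > 0.70 and solve: k > (0.70·30 − 9)/(1 − 0.70) = 40.000.
The smallest integer exceeding 40.000 is 41.

k = 41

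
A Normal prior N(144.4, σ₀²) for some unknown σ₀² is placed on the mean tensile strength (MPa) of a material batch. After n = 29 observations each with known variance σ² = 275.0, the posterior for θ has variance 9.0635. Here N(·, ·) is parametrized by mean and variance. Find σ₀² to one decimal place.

For the Normal–Normal model with known σ², precisions add: τ_n = τ₀ + n/σ².
So 1/σ₀² = 1/9.0635 − 29/275.0 = 0.110333 − 0.105455 = 0.004878.
Hence σ₀² = 1/0.004878 ≈ 205.0.

σ₀² = 205.0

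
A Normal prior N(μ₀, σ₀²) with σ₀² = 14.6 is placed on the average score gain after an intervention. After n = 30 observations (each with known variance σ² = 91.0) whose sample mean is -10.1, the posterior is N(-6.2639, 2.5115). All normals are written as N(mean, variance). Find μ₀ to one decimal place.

The posterior mean is a precision-weighted average: μ_n = (τ₀μ₀ + τ_data·x̄)/(τ₀+τ_data), with τ₀=1/σ₀² and τ_data=n/σ².
Here τ₀ = 1/14.6 = 0.068493 and τ_data = 30/91.0 = 0.329670, so τ_n = 0.398163.
Rearranging for μ₀: μ₀ = (μ_n·τ_n − τ_data·x̄)/τ₀ = (-6.2639·0.398163 − 0.329670·-10.1) / 0.068493 = 0.835614/0.068493 ≈ 12.2.

μ₀ = 12.2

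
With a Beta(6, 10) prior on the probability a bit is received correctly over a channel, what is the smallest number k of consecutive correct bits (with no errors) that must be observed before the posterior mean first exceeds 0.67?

After k correct bits and 0 errors the posterior is Beta(6+k, 10), with mean (6+k)/(6+10+k).
Set (6+k)/(16+k) > 0.67 and solve: k > (0.67·16 − 6)/(1 − 0.67) = 14.303.
The smallest integer exceeding 14.303 is 15.

k = 15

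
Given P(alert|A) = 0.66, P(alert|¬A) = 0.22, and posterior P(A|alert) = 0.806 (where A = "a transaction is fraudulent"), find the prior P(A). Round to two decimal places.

P(A) = 0.58

In odds form, posterior odds = prior odds × likelihood ratio, so prior odds = posterior odds ÷ LR.
Posterior odds = 0.806/(1−0.806) = 4.1546. LR = 0.66/0.22 = 3.0000.
Prior odds = 4.1546/3.0000 = 1.3849, so P(A) = 1.3849/(1+1.3849) ≈ 0.58.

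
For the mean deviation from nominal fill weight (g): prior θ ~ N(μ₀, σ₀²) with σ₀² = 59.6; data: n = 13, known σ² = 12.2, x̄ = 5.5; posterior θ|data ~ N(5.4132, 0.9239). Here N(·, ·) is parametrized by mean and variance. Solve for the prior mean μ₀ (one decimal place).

μ₀ = -0.1

The posterior mean is a precision-weighted average: μ_n = (τ₀μ₀ + τ_data·x̄)/(τ₀+τ_data), with τ₀=1/σ₀² and τ_data=n/σ².
Here τ₀ = 1/59.6 = 0.016779 and τ_data = 13/12.2 = 1.065574, so τ_n = 1.082353.
Rearranging for μ₀: μ₀ = (μ_n·τ_n − τ_data·x̄)/τ₀ = (5.4132·1.082353 − 1.065574·5.5) / 0.016779 = -0.001664/0.016779 ≈ -0.1.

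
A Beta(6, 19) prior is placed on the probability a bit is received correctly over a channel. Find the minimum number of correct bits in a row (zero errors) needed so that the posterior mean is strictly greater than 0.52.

After k correct bits and 0 errors the posterior is Beta(6+k, 19), with mean (6+k)/(6+19+k).
Set (6+k)/(25+k) > 0.52 and solve: k > (0.52·25 − 6)/(1 − 0.52) = 14.583.
The smallest integer exceeding 14.583 is 15.

k = 15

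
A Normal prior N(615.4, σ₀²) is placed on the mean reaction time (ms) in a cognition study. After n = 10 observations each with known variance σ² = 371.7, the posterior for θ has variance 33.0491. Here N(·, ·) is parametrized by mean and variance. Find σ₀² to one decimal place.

For the Normal–Normal model with known σ², precisions add: τ_n = τ₀ + n/σ².
So 1/σ₀² = 1/33.0491 − 10/371.7 = 0.030258 − 0.026903 = 0.003355.
Hence σ₀² = 1/0.003355 ≈ 298.1.

σ₀² = 298.1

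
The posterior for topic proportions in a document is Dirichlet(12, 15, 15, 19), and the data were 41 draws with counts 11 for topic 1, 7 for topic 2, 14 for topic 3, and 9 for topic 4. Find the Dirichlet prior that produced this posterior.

Dirichlet(1, 8, 1, 10)

For a Dirichlet(α) prior with multinomial counts c, the posterior is Dirichlet(α + c) componentwise.
Subtract each count from the matching posterior parameter: 12−11=1, 15−7=8, 15−14=1, 19−9=10.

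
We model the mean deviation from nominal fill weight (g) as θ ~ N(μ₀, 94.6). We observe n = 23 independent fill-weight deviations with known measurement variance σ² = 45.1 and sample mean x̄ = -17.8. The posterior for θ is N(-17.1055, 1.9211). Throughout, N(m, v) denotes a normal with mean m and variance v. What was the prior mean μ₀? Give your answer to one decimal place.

μ₀ = 16.4

The posterior mean is a precision-weighted average: μ_n = (τ₀μ₀ + τ_data·x̄)/(τ₀+τ_data), with τ₀=1/σ₀² and τ_data=n/σ².
Here τ₀ = 1/94.6 = 0.010571 and τ_data = 23/45.1 = 0.509978, so τ_n = 0.520549.
Rearranging for μ₀: μ₀ = (μ_n·τ_n − τ_data·x̄)/τ₀ = (-17.1055·0.520549 − 0.509978·-17.8) / 0.010571 = 0.173357/0.010571 ≈ 16.4.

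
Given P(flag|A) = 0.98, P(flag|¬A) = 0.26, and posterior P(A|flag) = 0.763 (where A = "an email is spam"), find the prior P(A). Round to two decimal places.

P(A) = 0.46

Bayes' rule in odds form gives O(A|E) = O(A)·[P(E|A)/P(E|¬A)], hence O(A) = O(A|E)/LR.
Posterior odds = 0.763/(1−0.763) = 3.2194. LR = 0.98/0.26 = 3.7692.
Prior odds = 3.2194/3.7692 = 0.8541, so P(A) = 0.8541/(1+0.8541) ≈ 0.46.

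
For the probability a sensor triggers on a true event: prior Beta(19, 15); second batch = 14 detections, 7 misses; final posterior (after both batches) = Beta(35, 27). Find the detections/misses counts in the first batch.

2 detections and 5 misses

Sequential conjugate updates are equivalent to a single update on the pooled data, so total successes = posterior α − prior α and total failures = posterior β − prior β.
Total across both batches: 35−19=16 detections, 27−15=12 misses.
Subtract the second batch: 16−14=2 detections and 12−7=5 misses.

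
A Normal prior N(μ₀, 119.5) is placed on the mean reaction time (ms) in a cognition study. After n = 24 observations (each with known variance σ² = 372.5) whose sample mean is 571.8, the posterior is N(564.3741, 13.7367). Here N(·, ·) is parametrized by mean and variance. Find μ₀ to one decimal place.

The posterior mean is a precision-weighted average: μ_n = (τ₀μ₀ + τ_data·x̄)/(τ₀+τ_data), with τ₀=1/σ₀² and τ_data=n/σ².
Here τ₀ = 1/119.5 = 0.008368 and τ_data = 24/372.5 = 0.064430, so τ_n = 0.072798.
Rearranging for μ₀: μ₀ = (μ_n·τ_n − τ_data·x̄)/τ₀ = (564.3741·0.072798 − 0.064430·571.8) / 0.008368 = 4.244232/0.008368 ≈ 507.2.

μ₀ = 507.2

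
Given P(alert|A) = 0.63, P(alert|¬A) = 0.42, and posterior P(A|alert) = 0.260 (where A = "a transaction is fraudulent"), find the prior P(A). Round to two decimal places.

Bayes' rule in odds form gives O(A|E) = O(A)·[P(E|A)/P(E|¬A)], hence O(A) = O(A|E)/LR.
Posterior odds = 0.260/(1−0.260) = 0.3514. LR = 0.63/0.42 = 1.5000.
Prior odds = 0.3514/1.5000 = 0.2343, so P(A) = 0.2343/(1+0.2343) ≈ 0.19.

P(A) = 0.19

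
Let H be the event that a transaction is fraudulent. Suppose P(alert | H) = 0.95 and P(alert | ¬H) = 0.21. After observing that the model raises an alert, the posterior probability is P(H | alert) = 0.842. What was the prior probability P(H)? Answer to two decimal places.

Bayes' rule in odds form gives O(H|E) = O(H)·[P(E|H)/P(E|¬H)], hence O(H) = O(H|E)/LR.
Posterior odds = 0.842/(1−0.842) = 5.3291. LR = 0.95/0.21 = 4.5238.
Prior odds = 5.3291/4.5238 = 1.1780, so P(H) = 1.1780/(1+1.1780) ≈ 0.54.

P(H) = 0.54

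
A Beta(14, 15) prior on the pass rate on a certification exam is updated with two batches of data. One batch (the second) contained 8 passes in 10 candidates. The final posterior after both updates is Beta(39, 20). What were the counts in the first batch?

Sequential conjugate updates are equivalent to a single update on the pooled data, so total successes = posterior α − prior α and total failures = posterior β − prior β.
Total across both batches: 39−14=25 passes, 20−15=5 failures.
Subtract the second batch: 25−8=17 passes and 5−2=3 failures.

17 passes and 3 failures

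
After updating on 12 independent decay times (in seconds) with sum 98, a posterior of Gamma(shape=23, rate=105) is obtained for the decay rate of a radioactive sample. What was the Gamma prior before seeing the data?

Gamma(shape=11, rate=7)

Gamma–exponential conjugacy: posterior shape = α + n, posterior rate = β + Σtᵢ.
So α = 23 − 12 = 11 and β = 105 − 98 = 7.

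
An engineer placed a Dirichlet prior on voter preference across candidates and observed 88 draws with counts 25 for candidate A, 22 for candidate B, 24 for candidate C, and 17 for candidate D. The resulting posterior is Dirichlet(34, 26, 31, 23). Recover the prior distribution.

Dirichlet(9, 4, 7, 6)

For a Dirichlet(α) prior with multinomial counts c, the posterior is Dirichlet(α + c) componentwise.
Subtract each count from the matching posterior parameter: 34−25=9, 26−22=4, 31−24=7, 23−17=6.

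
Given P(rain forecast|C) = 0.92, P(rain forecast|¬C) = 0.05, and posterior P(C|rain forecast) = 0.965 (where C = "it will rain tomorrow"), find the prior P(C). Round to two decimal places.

In odds form, posterior odds = prior odds × likelihood ratio, so prior odds = posterior odds ÷ LR.
Posterior odds = 0.965/(1−0.965) = 27.5714. LR = 0.92/0.05 = 18.4000.
Prior odds = 27.5714/18.4000 = 1.4984, so P(C) = 1.4984/(1+1.4984) ≈ 0.60.

P(C) = 0.60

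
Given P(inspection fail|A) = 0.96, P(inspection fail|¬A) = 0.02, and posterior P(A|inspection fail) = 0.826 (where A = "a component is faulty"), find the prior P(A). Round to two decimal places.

Bayes' rule in odds form gives O(A|E) = O(A)·[P(E|A)/P(E|¬A)], hence O(A) = O(A|E)/LR.
Posterior odds = 0.826/(1−0.826) = 4.7471. LR = 0.96/0.02 = 48.0000.
Prior odds = 4.7471/48.0000 = 0.0989, so P(A) = 0.0989/(1+0.0989) ≈ 0.09.

P(A) = 0.09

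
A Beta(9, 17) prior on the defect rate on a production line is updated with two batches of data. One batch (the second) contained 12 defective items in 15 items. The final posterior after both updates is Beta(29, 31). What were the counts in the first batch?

8 defective items and 11 good items

Sequential conjugate updates are equivalent to a single update on the pooled data, so total successes = posterior α − prior α and total failures = posterior β − prior β.
Total across both batches: 29−9=20 defective items, 31−17=14 good items.
Subtract the second batch: 20−12=8 defective items and 14−3=11 good items.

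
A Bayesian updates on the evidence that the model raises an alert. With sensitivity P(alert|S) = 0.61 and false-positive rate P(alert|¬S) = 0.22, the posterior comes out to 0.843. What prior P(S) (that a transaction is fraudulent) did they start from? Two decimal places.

P(S) = 0.66

Bayes' rule in odds form gives O(S|E) = O(S)·[P(E|S)/P(E|¬S)], hence O(S) = O(S|E)/LR.
Posterior odds = 0.843/(1−0.843) = 5.3694. LR = 0.61/0.22 = 2.7727.
Prior odds = 5.3694/2.7727 = 1.9365, so P(S) = 1.9365/(1+1.9365) ≈ 0.66.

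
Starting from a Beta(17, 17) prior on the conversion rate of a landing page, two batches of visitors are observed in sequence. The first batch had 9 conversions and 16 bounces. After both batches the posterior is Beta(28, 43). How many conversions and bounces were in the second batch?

Sequential conjugate updates are equivalent to a single update on the pooled data, so total successes = posterior α − prior α and total failures = posterior β − prior β.
Total across both batches: 28−17=11 conversions, 43−17=26 bounces.
Subtract the first batch: 11−9=2 conversions and 26−16=10 bounces.

2 conversions and 10 bounces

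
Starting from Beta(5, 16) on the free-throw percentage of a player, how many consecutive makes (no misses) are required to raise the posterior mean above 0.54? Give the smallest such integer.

k = 14

After k makes and 0 misses the posterior is Beta(5+k, 16), with mean (5+k)/(5+16+k).
Set (5+k)/(21+k) > 0.54 and solve: k > (0.54·21 − 5)/(1 − 0.54) = 13.783.
The smallest integer exceeding 13.783 is 14, and checking k=14: (19)/(35) = 0.5429 > 0.54.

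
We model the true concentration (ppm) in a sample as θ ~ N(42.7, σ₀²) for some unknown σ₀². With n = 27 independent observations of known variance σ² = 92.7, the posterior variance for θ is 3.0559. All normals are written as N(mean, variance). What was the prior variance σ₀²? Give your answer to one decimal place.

σ₀² = 27.8

Posterior precision equals prior precision plus data precision: 1/σ_n² = 1/σ₀² + n/σ².
So 1/σ₀² = 1/3.0559 − 27/92.7 = 0.327236 − 0.291262 = 0.035974.
Hence σ₀² = 1/0.035974 ≈ 27.8.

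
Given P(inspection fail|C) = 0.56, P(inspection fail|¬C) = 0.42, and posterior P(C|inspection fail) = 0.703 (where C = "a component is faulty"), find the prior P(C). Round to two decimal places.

P(C) = 0.64

In odds form, posterior odds = prior odds × likelihood ratio, so prior odds = posterior odds ÷ LR.
Posterior odds = 0.703/(1−0.703) = 2.3670. LR = 0.56/0.42 = 1.3333.
Prior odds = 2.3670/1.3333 = 1.7753, so P(C) = 1.7753/(1+1.7753) ≈ 0.64.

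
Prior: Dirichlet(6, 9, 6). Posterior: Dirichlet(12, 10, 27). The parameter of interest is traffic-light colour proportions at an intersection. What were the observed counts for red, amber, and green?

counts (6, 1, 21)

For a Dirichlet(α) prior with multinomial counts c, the posterior is Dirichlet(α + c) componentwise.
Counts are posterior − prior componentwise: 12−6=6, 10−9=1, 27−6=21.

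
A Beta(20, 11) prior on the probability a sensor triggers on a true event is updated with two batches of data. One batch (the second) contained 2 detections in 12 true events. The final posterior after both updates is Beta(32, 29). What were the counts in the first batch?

Because Beta–binomial updating is additive in the counts, the combined data contributed (α_post−α_prior, β_post−β_prior) successes and failures.
Total across both batches: 32−20=12 detections, 29−11=18 misses.
Subtract the second batch: 12−2=10 detections and 18−10=8 misses.

10 detections and 8 misses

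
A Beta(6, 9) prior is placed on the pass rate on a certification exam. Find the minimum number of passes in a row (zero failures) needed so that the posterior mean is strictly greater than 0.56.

After k passes and 0 failures the posterior is Beta(6+k, 9), with mean (6+k)/(6+9+k).
Set (6+k)/(15+k) > 0.56 and solve: k > (0.56·15 − 6)/(1 − 0.56) = 5.455.
The smallest integer exceeding 5.455 is 6.

k = 6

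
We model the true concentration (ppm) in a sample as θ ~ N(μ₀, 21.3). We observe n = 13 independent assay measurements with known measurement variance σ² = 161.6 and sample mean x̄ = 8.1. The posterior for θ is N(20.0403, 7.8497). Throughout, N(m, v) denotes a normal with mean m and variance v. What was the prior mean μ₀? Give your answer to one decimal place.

With known observation variance, the Normal–Normal posterior has precision τ_n = τ₀ + n/σ² and mean μ_n = (τ₀μ₀ + (n/σ²)x̄)/τ_n.
Here τ₀ = 1/21.3 = 0.046948 and τ_data = 13/161.6 = 0.080446, so τ_n = 0.127394.
Rearranging for μ₀: μ₀ = (μ_n·τ_n − τ_data·x̄)/τ₀ = (20.0403·0.127394 − 0.080446·8.1) / 0.046948 = 1.901401/0.046948 ≈ 40.5.

μ₀ = 40.5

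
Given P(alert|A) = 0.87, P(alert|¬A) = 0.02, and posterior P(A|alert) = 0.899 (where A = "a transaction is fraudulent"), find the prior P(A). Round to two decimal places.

P(A) = 0.17

In odds form, posterior odds = prior odds × likelihood ratio, so prior odds = posterior odds ÷ LR.
Posterior odds = 0.899/(1−0.899) = 8.9010. LR = 0.87/0.02 = 43.5000.
Prior odds = 8.9010/43.5000 = 0.2046, so P(A) = 0.2046/(1+0.2046) ≈ 0.17.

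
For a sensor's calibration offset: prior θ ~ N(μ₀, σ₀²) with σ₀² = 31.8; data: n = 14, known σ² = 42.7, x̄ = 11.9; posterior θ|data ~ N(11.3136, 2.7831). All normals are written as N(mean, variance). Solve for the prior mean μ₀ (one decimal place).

The posterior mean is a precision-weighted average: μ_n = (τ₀μ₀ + τ_data·x̄)/(τ₀+τ_data), with τ₀=1/σ₀² and τ_data=n/σ².
Here τ₀ = 1/31.8 = 0.031447 and τ_data = 14/42.7 = 0.327869, so τ_n = 0.359316.
Rearranging for μ₀: μ₀ = (μ_n·τ_n − τ_data·x̄)/τ₀ = (11.3136·0.359316 − 0.327869·11.9) / 0.031447 = 0.163516/0.031447 ≈ 5.2.

μ₀ = 5.2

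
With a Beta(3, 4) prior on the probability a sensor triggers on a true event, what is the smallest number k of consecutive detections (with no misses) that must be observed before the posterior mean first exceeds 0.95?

After k detections and 0 misses the posterior is Beta(3+k, 4), with mean (3+k)/(3+4+k).
Set (3+k)/(7+k) > 0.95 and solve: k > (0.95·7 − 3)/(1 − 0.95) = 73.000.
The smallest integer exceeding 73.000 is 74.

k = 74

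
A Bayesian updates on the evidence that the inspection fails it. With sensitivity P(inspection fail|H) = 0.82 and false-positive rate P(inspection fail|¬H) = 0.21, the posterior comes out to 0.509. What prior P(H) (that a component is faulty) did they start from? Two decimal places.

In odds form, posterior odds = prior odds × likelihood ratio, so prior odds = posterior odds ÷ LR.
Posterior odds = 0.509/(1−0.509) = 1.0367. LR = 0.82/0.21 = 3.9048.
Prior odds = 1.0367/3.9048 = 0.2655, so P(H) = 0.2655/(1+0.2655) ≈ 0.21.

P(H) = 0.21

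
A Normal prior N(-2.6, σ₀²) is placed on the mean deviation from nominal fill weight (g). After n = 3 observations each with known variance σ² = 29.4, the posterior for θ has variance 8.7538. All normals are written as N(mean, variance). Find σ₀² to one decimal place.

σ₀² = 82.0

Posterior precision equals prior precision plus data precision: 1/σ_n² = 1/σ₀² + n/σ².
So 1/σ₀² = 1/8.7538 − 3/29.4 = 0.114236 − 0.102041 = 0.012195.
Hence σ₀² = 1/0.012195 ≈ 82.0.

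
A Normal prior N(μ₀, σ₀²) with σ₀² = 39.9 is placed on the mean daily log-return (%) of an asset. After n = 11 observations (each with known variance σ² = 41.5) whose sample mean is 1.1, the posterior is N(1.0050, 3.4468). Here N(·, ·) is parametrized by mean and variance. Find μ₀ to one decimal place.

μ₀ = 0.0

The posterior mean is a precision-weighted average: μ_n = (τ₀μ₀ + τ_data·x̄)/(τ₀+τ_data), with τ₀=1/σ₀² and τ_data=n/σ².
Here τ₀ = 1/39.9 = 0.025063 and τ_data = 11/41.5 = 0.265060, so τ_n = 0.290123.
Rearranging for μ₀: μ₀ = (μ_n·τ_n − τ_data·x̄)/τ₀ = (1.0050·0.290123 − 0.265060·1.1) / 0.025063 = 0.000008/0.025063 ≈ 0.0.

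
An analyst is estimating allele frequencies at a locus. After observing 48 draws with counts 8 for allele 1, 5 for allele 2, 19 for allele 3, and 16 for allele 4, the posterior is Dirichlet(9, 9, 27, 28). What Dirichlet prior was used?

Dirichlet(1, 4, 8, 12)

For a Dirichlet(α) prior with multinomial counts c, the posterior is Dirichlet(α + c) componentwise.
Subtract each count from the matching posterior parameter: 9−8=1, 9−5=4, 27−19=8, 28−16=12.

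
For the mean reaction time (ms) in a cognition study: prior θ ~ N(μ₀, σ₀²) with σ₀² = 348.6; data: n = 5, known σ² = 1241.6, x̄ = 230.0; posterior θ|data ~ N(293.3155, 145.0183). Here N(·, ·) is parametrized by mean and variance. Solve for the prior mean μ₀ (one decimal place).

μ₀ = 382.2

The posterior mean is a precision-weighted average: μ_n = (τ₀μ₀ + τ_data·x̄)/(τ₀+τ_data), with τ₀=1/σ₀² and τ_data=n/σ².
Here τ₀ = 1/348.6 = 0.002869 and τ_data = 5/1241.6 = 0.004027, so τ_n = 0.006896.
Rearranging for μ₀: μ₀ = (μ_n·τ_n − τ_data·x̄)/τ₀ = (293.3155·0.006896 − 0.004027·230.0) / 0.002869 = 1.096494/0.002869 ≈ 382.2.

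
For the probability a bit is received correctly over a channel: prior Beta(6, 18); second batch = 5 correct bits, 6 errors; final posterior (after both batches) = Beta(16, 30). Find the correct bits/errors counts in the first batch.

5 correct bits and 6 errors

Sequential conjugate updates are equivalent to a single update on the pooled data, so total successes = posterior α − prior α and total failures = posterior β − prior β.
Total across both batches: 16−6=10 correct bits, 30−18=12 errors.
Subtract the second batch: 10−5=5 correct bits and 12−6=6 errors.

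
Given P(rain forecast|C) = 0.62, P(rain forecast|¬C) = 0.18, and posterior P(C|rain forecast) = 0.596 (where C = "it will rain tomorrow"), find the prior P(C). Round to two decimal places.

Bayes' rule in odds form gives O(C|E) = O(C)·[P(E|C)/P(E|¬C)], hence O(C) = O(C|E)/LR.
Posterior odds = 0.596/(1−0.596) = 1.4752. LR = 0.62/0.18 = 3.4444.
Prior odds = 1.4752/3.4444 = 0.4283, so P(C) = 0.4283/(1+0.4283) ≈ 0.30.

P(C) = 0.30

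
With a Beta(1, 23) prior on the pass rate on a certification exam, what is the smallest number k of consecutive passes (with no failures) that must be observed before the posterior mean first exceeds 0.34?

After k passes and 0 failures the posterior is Beta(1+k, 23), with mean (1+k)/(1+23+k).
Set (1+k)/(24+k) > 0.34 and solve: k > (0.34·24 − 1)/(1 − 0.34) = 10.848.
The smallest integer exceeding 10.848 is 11, and checking k=11: (12)/(35) = 0.3429 > 0.34.

k = 11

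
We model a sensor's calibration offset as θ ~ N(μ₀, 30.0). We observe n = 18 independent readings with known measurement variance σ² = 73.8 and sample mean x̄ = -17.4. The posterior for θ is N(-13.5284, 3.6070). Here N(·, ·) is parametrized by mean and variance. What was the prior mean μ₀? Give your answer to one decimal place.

With known observation variance, the Normal–Normal posterior has precision τ_n = τ₀ + n/σ² and mean μ_n = (τ₀μ₀ + (n/σ²)x̄)/τ_n.
Here τ₀ = 1/30.0 = 0.033333 and τ_data = 18/73.8 = 0.243902, so τ_n = 0.277235.
Rearranging for μ₀: μ₀ = (μ_n·τ_n − τ_data·x̄)/τ₀ = (-13.5284·0.277235 − 0.243902·-17.4) / 0.033333 = 0.493349/0.033333 ≈ 14.8.

μ₀ = 14.8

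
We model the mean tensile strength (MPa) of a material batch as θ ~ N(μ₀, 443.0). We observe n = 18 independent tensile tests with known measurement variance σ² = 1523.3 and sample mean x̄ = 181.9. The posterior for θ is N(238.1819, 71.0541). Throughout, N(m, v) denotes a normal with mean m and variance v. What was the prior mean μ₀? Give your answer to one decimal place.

With known observation variance, the Normal–Normal posterior has precision τ_n = τ₀ + n/σ² and mean μ_n = (τ₀μ₀ + (n/σ²)x̄)/τ_n.
Here τ₀ = 1/443.0 = 0.002257 and τ_data = 18/1523.3 = 0.011816, so τ_n = 0.014073.
Rearranging for μ₀: μ₀ = (μ_n·τ_n − τ_data·x̄)/τ₀ = (238.1819·0.014073 − 0.011816·181.9) / 0.002257 = 1.202603/0.002257 ≈ 532.8.

μ₀ = 532.8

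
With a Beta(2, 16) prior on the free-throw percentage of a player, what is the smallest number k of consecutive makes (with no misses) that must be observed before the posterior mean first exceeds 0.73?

After k makes and 0 misses the posterior is Beta(2+k, 16), with mean (2+k)/(2+16+k).
Set (2+k)/(18+k) > 0.73 and solve: k > (0.73·18 − 2)/(1 − 0.73) = 41.259.
The smallest integer exceeding 41.259 is 42, and checking k=42: (44)/(60) = 0.7333 > 0.73.

k = 42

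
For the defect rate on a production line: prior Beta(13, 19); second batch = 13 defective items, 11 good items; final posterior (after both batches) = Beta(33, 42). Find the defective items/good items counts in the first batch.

Sequential conjugate updates are equivalent to a single update on the pooled data, so total successes = posterior α − prior α and total failures = posterior β − prior β.
Total across both batches: 33−13=20 defective items, 42−19=23 good items.
Subtract the second batch: 20−13=7 defective items and 23−11=12 good items.

7 defective items and 12 good items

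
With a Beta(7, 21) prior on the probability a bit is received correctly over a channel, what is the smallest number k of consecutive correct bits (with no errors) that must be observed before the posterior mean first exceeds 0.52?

After k correct bits and 0 errors the posterior is Beta(7+k, 21), with mean (7+k)/(7+21+k).
Set (7+k)/(28+k) > 0.52 and solve: k > (0.52·28 − 7)/(1 − 0.52) = 15.750.
The smallest integer exceeding 15.750 is 16.

k = 16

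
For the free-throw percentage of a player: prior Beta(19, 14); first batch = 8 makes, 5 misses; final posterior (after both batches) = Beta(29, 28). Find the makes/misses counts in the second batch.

2 makes and 9 misses

Sequential conjugate updates are equivalent to a single update on the pooled data, so total successes = posterior α − prior α and total failures = posterior β − prior β.
Total across both batches: 29−19=10 makes, 28−14=14 misses.
Subtract the first batch: 10−8=2 makes and 14−5=9 misses.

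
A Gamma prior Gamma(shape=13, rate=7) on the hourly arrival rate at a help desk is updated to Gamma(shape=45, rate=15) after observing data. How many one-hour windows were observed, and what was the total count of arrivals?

Gamma–Poisson conjugacy: posterior shape = α + Σxᵢ, posterior rate = β + n.
Matching: Σxᵢ = 45 − 13 = 32 and n = 15 − 7 = 8.

n = 8 one-hour windows with total 32 arrivals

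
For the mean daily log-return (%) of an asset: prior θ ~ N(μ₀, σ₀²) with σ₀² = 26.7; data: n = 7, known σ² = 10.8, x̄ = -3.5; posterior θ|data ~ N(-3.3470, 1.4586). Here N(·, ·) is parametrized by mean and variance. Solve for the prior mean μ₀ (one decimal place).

With known observation variance, the Normal–Normal posterior has precision τ_n = τ₀ + n/σ² and mean μ_n = (τ₀μ₀ + (n/σ²)x̄)/τ_n.
Here τ₀ = 1/26.7 = 0.037453 and τ_data = 7/10.8 = 0.648148, so τ_n = 0.685601.
Rearranging for μ₀: μ₀ = (μ_n·τ_n − τ_data·x̄)/τ₀ = (-3.3470·0.685601 − 0.648148·-3.5) / 0.037453 = -0.026189/0.037453 ≈ -0.7.

μ₀ = -0.7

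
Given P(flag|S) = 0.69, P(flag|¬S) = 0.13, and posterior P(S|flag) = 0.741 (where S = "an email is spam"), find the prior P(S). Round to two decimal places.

P(S) = 0.35

In odds form, posterior odds = prior odds × likelihood ratio, so prior odds = posterior odds ÷ LR.
Posterior odds = 0.741/(1−0.741) = 2.8610. LR = 0.69/0.13 = 5.3077.
Prior odds = 2.8610/5.3077 = 0.5390, so P(S) = 0.5390/(1+0.5390) ≈ 0.35.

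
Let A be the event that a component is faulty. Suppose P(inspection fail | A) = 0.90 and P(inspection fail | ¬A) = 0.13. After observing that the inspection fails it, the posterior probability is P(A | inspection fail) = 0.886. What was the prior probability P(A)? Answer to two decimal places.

Bayes' rule in odds form gives O(A|E) = O(A)·[P(E|A)/P(E|¬A)], hence O(A) = O(A|E)/LR.
Posterior odds = 0.886/(1−0.886) = 7.7719. LR = 0.90/0.13 = 6.9231.
Prior odds = 7.7719/6.9231 = 1.1226, so P(A) = 1.1226/(1+1.1226) ≈ 0.53.

P(A) = 0.53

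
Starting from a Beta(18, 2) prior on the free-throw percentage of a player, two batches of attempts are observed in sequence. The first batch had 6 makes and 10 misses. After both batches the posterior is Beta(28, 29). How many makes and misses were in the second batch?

Sequential conjugate updates are equivalent to a single update on the pooled data, so total successes = posterior α − prior α and total failures = posterior β − prior β.
Total across both batches: 28−18=10 makes, 29−2=27 misses.
Subtract the first batch: 10−6=4 makes and 27−10=17 misses.

4 makes and 17 misses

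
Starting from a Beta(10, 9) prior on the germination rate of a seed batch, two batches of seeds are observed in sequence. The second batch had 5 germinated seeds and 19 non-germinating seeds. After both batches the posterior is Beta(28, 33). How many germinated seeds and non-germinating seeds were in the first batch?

Because Beta–binomial updating is additive in the counts, the combined data contributed (α_post−α_prior, β_post−β_prior) successes and failures.
Total across both batches: 28−10=18 germinated seeds, 33−9=24 non-germinating seeds.
Subtract the second batch: 18−5=13 germinated seeds and 24−19=5 non-germinating seeds.

13 germinated seeds and 5 non-germinating seeds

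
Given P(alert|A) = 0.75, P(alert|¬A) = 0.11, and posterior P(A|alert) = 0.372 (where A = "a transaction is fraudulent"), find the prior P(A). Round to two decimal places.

In odds form, posterior odds = prior odds × likelihood ratio, so prior odds = posterior odds ÷ LR.
Posterior odds = 0.372/(1−0.372) = 0.5924. LR = 0.75/0.11 = 6.8182.
Prior odds = 0.5924/6.8182 = 0.0869, so P(A) = 0.0869/(1+0.0869) ≈ 0.08.

P(A) = 0.08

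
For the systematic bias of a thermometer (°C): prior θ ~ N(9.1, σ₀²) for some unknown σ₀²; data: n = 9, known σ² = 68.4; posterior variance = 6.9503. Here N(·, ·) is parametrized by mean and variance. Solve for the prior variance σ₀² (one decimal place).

σ₀² = 81.3

For the Normal–Normal model with known σ², precisions add: τ_n = τ₀ + n/σ².
So 1/σ₀² = 1/6.9503 − 9/68.4 = 0.143879 − 0.131579 = 0.012300.
Hence σ₀² = 1/0.012300 ≈ 81.3.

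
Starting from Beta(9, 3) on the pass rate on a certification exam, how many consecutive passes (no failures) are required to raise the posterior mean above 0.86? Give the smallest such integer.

After k passes and 0 failures the posterior is Beta(9+k, 3), with mean (9+k)/(9+3+k).
Set (9+k)/(12+k) > 0.86 and solve: k > (0.86·12 − 9)/(1 − 0.86) = 9.429.
The smallest integer exceeding 9.429 is 10, and checking k=10: (19)/(22) = 0.8636 > 0.86.

k = 10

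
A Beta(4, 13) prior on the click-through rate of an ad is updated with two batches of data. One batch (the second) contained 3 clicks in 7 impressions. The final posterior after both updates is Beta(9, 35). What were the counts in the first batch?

Because Beta–binomial updating is additive in the counts, the combined data contributed (α_post−α_prior, β_post−β_prior) successes and failures.
Total across both batches: 9−4=5 clicks, 35−13=22 non-clicks.
Subtract the second batch: 5−3=2 clicks and 22−4=18 non-clicks.

2 clicks and 18 non-clicks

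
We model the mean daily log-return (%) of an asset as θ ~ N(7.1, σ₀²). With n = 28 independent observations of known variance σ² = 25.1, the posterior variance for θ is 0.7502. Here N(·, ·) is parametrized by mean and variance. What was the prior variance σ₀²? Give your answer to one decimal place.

For the Normal–Normal model with known σ², precisions add: τ_n = τ₀ + n/σ².
So 1/σ₀² = 1/0.7502 − 28/25.1 = 1.332978 − 1.115538 = 0.217440.
Hence σ₀² = 1/0.217440 ≈ 4.6.

σ₀² = 4.6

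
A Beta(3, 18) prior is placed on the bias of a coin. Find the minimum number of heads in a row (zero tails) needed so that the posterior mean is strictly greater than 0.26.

k = 4

After k heads and 0 tails the posterior is Beta(3+k, 18), with mean (3+k)/(3+18+k).
Set (3+k)/(21+k) > 0.26 and solve: k > (0.26·21 − 3)/(1 − 0.26) = 3.324.
The smallest integer exceeding 3.324 is 4, and checking k=4: (7)/(25) = 0.2800 > 0.26.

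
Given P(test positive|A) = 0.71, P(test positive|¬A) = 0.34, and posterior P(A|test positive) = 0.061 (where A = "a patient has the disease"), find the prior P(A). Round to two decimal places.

P(A) = 0.03

Bayes' rule in odds form gives O(A|E) = O(A)·[P(E|A)/P(E|¬A)], hence O(A) = O(A|E)/LR.
Posterior odds = 0.061/(1−0.061) = 0.0650. LR = 0.71/0.34 = 2.0882.
Prior odds = 0.0650/2.0882 = 0.0311, so P(A) = 0.0311/(1+0.0311) ≈ 0.03.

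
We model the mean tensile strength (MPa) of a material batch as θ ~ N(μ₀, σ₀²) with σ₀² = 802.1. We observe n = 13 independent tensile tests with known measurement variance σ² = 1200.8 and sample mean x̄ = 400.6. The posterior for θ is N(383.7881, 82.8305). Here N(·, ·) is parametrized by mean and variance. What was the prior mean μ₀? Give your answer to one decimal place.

The posterior mean is a precision-weighted average: μ_n = (τ₀μ₀ + τ_data·x̄)/(τ₀+τ_data), with τ₀=1/σ₀² and τ_data=n/σ².
Here τ₀ = 1/802.1 = 0.001247 and τ_data = 13/1200.8 = 0.010826, so τ_n = 0.012073.
Rearranging for μ₀: μ₀ = (μ_n·τ_n − τ_data·x̄)/τ₀ = (383.7881·0.012073 − 0.010826·400.6) / 0.001247 = 0.296578/0.001247 ≈ 237.8.

μ₀ = 237.8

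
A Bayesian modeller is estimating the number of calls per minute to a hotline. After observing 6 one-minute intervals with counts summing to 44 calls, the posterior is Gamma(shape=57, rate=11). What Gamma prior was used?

Gamma(shape=13, rate=5)

Gamma–Poisson conjugacy: posterior shape = α + Σxᵢ, posterior rate = β + n.
So α = 57 − 44 = 13 and β = 11 − 6 = 5.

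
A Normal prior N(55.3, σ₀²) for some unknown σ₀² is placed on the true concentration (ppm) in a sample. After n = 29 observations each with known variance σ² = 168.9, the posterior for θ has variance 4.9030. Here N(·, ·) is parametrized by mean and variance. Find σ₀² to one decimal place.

σ₀² = 31.0

Posterior precision equals prior precision plus data precision: 1/σ_n² = 1/σ₀² + n/σ².
So 1/σ₀² = 1/4.9030 − 29/168.9 = 0.203957 − 0.171699 = 0.032258.
Hence σ₀² = 1/0.032258 ≈ 31.0.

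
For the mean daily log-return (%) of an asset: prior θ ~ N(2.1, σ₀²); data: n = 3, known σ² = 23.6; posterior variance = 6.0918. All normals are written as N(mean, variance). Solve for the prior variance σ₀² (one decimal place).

σ₀² = 27.0

Posterior precision equals prior precision plus data precision: 1/σ_n² = 1/σ₀² + n/σ².
So 1/σ₀² = 1/6.0918 − 3/23.6 = 0.164155 − 0.127119 = 0.037036.
Hence σ₀² = 1/0.037036 ≈ 27.0.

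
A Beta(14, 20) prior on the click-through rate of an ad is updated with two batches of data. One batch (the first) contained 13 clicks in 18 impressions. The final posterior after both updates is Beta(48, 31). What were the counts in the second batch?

Sequential conjugate updates are equivalent to a single update on the pooled data, so total successes = posterior α − prior α and total failures = posterior β − prior β.
Total across both batches: 48−14=34 clicks, 31−20=11 non-clicks.
Subtract the first batch: 34−13=21 clicks and 11−5=6 non-clicks.

21 clicks and 6 non-clicks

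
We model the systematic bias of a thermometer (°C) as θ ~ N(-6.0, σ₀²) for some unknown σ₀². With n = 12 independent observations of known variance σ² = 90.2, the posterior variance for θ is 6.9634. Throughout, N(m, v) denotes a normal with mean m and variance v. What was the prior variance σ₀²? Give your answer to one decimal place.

σ₀² = 94.6

For the Normal–Normal model with known σ², precisions add: τ_n = τ₀ + n/σ².
So 1/σ₀² = 1/6.9634 − 12/90.2 = 0.143608 − 0.133038 = 0.010570.
Hence σ₀² = 1/0.010570 ≈ 94.6.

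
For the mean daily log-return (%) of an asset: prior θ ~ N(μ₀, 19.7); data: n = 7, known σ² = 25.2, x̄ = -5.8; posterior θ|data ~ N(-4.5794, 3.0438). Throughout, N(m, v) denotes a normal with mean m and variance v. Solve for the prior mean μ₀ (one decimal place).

μ₀ = 2.1

With known observation variance, the Normal–Normal posterior has precision τ_n = τ₀ + n/σ² and mean μ_n = (τ₀μ₀ + (n/σ²)x̄)/τ_n.
Here τ₀ = 1/19.7 = 0.050761 and τ_data = 7/25.2 = 0.277778, so τ_n = 0.328539.
Rearranging for μ₀: μ₀ = (μ_n·τ_n − τ_data·x̄)/τ₀ = (-4.5794·0.328539 − 0.277778·-5.8) / 0.050761 = 0.106601/0.050761 ≈ 2.1.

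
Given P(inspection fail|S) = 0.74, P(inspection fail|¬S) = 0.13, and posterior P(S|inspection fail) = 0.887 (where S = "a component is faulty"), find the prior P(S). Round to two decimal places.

Bayes' rule in odds form gives O(S|E) = O(S)·[P(E|S)/P(E|¬S)], hence O(S) = O(S|E)/LR.
Posterior odds = 0.887/(1−0.887) = 7.8496. LR = 0.74/0.13 = 5.6923.
Prior odds = 7.8496/5.6923 = 1.3790, so P(S) = 1.3790/(1+1.3790) ≈ 0.58.

P(S) = 0.58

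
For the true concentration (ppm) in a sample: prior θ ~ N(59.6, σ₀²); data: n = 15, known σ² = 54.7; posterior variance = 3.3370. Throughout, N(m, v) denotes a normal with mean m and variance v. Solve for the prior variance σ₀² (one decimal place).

σ₀² = 39.3

Posterior precision equals prior precision plus data precision: 1/σ_n² = 1/σ₀² + n/σ².
So 1/σ₀² = 1/3.3370 − 15/54.7 = 0.299670 − 0.274223 = 0.025447.
Hence σ₀² = 1/0.025447 ≈ 39.3.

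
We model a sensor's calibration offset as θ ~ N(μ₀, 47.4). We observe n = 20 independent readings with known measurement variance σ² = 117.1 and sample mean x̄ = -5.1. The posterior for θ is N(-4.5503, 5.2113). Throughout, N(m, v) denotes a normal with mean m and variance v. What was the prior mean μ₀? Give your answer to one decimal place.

The posterior mean is a precision-weighted average: μ_n = (τ₀μ₀ + τ_data·x̄)/(τ₀+τ_data), with τ₀=1/σ₀² and τ_data=n/σ².
Here τ₀ = 1/47.4 = 0.021097 and τ_data = 20/117.1 = 0.170794, so τ_n = 0.191891.
Rearranging for μ₀: μ₀ = (μ_n·τ_n − τ_data·x̄)/τ₀ = (-4.5503·0.191891 − 0.170794·-5.1) / 0.021097 = -0.002112/0.021097 ≈ -0.1.

μ₀ = -0.1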